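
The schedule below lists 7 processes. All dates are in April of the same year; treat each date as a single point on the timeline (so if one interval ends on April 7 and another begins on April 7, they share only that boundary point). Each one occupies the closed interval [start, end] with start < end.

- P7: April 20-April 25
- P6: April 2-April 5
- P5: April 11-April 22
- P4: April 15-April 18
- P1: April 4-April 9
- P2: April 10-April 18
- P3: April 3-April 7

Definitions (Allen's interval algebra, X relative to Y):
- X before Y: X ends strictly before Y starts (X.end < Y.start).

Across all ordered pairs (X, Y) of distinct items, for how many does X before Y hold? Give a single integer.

14

Checking all 42 ordered pairs for relation 'before'; matching pairs in alphabetical order:
(P1, P2): P1 before P2 ✓
(P1, P4): P1 before P4 ✓
(P1, P5): P1 before P5 ✓
(P1, P7): P1 before P7 ✓
(P2, P7): P2 before P7 ✓
(P3, P2): P3 before P2 ✓
(P3, P4): P3 before P4 ✓
(P3, P5): P3 before P5 ✓
(P3, P7): P3 before P7 ✓
(P4, P7): P4 before P7 ✓
(P6, P2): P6 before P2 ✓
(P6, P4): P6 before P4 ✓
(P6, P5): P6 before P5 ✓
(P6, P7): P6 before P7 ✓
Count: 14.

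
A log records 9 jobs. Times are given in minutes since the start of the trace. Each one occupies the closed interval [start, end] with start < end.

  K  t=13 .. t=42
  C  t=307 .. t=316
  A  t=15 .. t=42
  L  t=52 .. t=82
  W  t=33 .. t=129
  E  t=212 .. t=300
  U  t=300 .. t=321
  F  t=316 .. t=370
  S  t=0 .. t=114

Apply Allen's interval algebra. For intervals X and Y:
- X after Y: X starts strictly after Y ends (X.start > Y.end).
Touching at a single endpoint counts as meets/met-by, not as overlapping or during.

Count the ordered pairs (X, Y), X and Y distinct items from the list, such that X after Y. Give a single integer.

24

Checking all 72 ordered pairs for relation 'after'; matching pairs in alphabetical order:
(C, A): C after A ✓
(C, E): C after E ✓
(C, K): C after K ✓
(C, L): C after L ✓
(C, S): C after S ✓
(C, W): C after W ✓
(E, A): E after A ✓
(E, K): E after K ✓
(E, L): E after L ✓
(E, S): E after S ✓
(E, W): E after W ✓
(F, A): F after A ✓
(F, E): F after E ✓
(F, K): F after K ✓
(F, L): F after L ✓
(F, S): F after S ✓
(F, W): F after W ✓
(L, A): L after A ✓
(L, K): L after K ✓
(U, A): U after A ✓
(U, K): U after K ✓
(U, L): U after L ✓
(U, S): U after S ✓
(U, W): U after W ✓
Count: 24.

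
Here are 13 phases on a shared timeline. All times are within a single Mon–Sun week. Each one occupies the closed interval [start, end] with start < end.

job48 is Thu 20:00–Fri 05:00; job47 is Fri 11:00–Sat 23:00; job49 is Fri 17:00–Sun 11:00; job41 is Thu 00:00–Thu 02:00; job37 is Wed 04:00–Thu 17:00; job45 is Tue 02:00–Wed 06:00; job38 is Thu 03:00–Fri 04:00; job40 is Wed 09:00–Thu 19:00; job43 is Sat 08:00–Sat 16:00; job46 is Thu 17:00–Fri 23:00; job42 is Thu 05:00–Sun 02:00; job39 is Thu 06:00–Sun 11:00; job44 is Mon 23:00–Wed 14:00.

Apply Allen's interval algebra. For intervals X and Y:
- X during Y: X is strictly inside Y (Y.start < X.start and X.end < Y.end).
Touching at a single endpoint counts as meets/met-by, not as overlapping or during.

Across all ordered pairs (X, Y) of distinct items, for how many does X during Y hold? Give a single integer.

Checking all 156 ordered pairs for relation 'during'; matching pairs in alphabetical order:
(job41, job37): job41 during job37 ✓
(job41, job40): job41 during job40 ✓
(job43, job39): job43 during job39 ✓
(job43, job42): job43 during job42 ✓
(job43, job47): job43 during job47 ✓
(job43, job49): job43 during job49 ✓
(job45, job44): job45 during job44 ✓
(job46, job39): job46 during job39 ✓
(job46, job42): job46 during job42 ✓
(job47, job39): job47 during job39 ✓
(job47, job42): job47 during job42 ✓
(job48, job39): job48 during job39 ✓
(job48, job42): job48 during job42 ✓
(job48, job46): job48 during job46 ✓
Count: 14.

14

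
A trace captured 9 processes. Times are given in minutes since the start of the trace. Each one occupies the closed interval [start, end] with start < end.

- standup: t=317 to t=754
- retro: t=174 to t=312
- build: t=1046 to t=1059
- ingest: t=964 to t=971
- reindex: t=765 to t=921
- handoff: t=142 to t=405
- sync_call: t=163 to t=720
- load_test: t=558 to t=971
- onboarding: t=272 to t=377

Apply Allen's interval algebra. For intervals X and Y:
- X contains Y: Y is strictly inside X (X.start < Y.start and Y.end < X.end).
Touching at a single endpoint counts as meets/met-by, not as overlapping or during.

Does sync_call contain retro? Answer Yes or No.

Yes

sync_call = [t=163, t=720], retro = [t=174, t=312].
Actual relation of sync_call to retro: contains.
Asked whether 'contains' holds → Yes.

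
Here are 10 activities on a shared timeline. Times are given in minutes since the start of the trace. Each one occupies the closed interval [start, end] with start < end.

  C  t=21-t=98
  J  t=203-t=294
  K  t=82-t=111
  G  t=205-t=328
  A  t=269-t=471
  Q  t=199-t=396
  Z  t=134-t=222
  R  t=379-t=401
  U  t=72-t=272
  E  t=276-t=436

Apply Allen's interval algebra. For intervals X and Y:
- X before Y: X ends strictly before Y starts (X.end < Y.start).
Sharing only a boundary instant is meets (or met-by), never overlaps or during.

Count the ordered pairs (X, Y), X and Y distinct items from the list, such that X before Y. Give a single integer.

Checking all 90 ordered pairs for relation 'before'; matching pairs in alphabetical order:
(C, A): C before A ✓
(C, E): C before E ✓
(C, G): C before G ✓
(C, J): C before J ✓
(C, Q): C before Q ✓
(C, R): C before R ✓
(C, Z): C before Z ✓
(G, R): G before R ✓
(J, R): J before R ✓
(K, A): K before A ✓
(K, E): K before E ✓
(K, G): K before G ✓
(K, J): K before J ✓
(K, Q): K before Q ✓
(K, R): K before R ✓
(K, Z): K before Z ✓
(U, E): U before E ✓
(U, R): U before R ✓
(Z, A): Z before A ✓
(Z, E): Z before E ✓
(Z, R): Z before R ✓
Count: 21.

21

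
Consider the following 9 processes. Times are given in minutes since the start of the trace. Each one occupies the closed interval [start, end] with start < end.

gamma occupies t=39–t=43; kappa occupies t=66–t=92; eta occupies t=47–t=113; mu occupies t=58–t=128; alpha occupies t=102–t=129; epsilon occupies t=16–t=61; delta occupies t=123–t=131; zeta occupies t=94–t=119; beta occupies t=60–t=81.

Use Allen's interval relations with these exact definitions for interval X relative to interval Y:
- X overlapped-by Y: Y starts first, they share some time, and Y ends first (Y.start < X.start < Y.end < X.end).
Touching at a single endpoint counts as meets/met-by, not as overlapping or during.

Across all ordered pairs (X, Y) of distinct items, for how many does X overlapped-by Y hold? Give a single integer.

Checking all 72 ordered pairs for relation 'overlapped-by'; matching pairs in alphabetical order:
(alpha, eta): alpha overlapped-by eta ✓
(alpha, mu): alpha overlapped-by mu ✓
(alpha, zeta): alpha overlapped-by zeta ✓
(beta, epsilon): beta overlapped-by epsilon ✓
(delta, alpha): delta overlapped-by alpha ✓
(delta, mu): delta overlapped-by mu ✓
(eta, epsilon): eta overlapped-by epsilon ✓
(kappa, beta): kappa overlapped-by beta ✓
(mu, epsilon): mu overlapped-by epsilon ✓
(mu, eta): mu overlapped-by eta ✓
(zeta, eta): zeta overlapped-by eta ✓
Count: 11.

11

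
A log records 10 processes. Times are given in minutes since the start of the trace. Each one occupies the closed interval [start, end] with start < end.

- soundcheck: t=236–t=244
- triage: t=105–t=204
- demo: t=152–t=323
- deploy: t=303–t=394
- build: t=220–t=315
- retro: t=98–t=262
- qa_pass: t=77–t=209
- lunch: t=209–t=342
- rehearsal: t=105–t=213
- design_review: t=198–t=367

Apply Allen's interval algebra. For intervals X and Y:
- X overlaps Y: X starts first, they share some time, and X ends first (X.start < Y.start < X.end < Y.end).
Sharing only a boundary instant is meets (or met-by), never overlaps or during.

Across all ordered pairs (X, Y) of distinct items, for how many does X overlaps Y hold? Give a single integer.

19

Checking all 90 ordered pairs for relation 'overlaps'; matching pairs in alphabetical order:
(build, deploy): build overlaps deploy ✓
(demo, deploy): demo overlaps deploy ✓
(demo, design_review): demo overlaps design_review ✓
(demo, lunch): demo overlaps lunch ✓
(design_review, deploy): design_review overlaps deploy ✓
(lunch, deploy): lunch overlaps deploy ✓
(qa_pass, demo): qa_pass overlaps demo ✓
(qa_pass, design_review): qa_pass overlaps design_review ✓
(qa_pass, rehearsal): qa_pass overlaps rehearsal ✓
(qa_pass, retro): qa_pass overlaps retro ✓
(rehearsal, demo): rehearsal overlaps demo ✓
(rehearsal, design_review): rehearsal overlaps design_review ✓
(rehearsal, lunch): rehearsal overlaps lunch ✓
(retro, build): retro overlaps build ✓
(retro, demo): retro overlaps demo ✓
(retro, design_review): retro overlaps design_review ✓
(retro, lunch): retro overlaps lunch ✓
(triage, demo): triage overlaps demo ✓
(triage, design_review): triage overlaps design_review ✓
Count: 19.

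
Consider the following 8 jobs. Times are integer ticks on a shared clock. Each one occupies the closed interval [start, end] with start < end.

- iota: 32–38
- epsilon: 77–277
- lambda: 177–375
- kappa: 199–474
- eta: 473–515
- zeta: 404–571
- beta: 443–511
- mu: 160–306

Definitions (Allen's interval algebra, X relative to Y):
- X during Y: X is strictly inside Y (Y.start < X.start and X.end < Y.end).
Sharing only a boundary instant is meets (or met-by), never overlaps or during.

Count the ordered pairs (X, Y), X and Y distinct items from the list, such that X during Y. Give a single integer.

Checking all 56 ordered pairs for relation 'during'; matching pairs in alphabetical order:
(beta, zeta): beta during zeta ✓
(eta, zeta): eta during zeta ✓
Count: 2.

2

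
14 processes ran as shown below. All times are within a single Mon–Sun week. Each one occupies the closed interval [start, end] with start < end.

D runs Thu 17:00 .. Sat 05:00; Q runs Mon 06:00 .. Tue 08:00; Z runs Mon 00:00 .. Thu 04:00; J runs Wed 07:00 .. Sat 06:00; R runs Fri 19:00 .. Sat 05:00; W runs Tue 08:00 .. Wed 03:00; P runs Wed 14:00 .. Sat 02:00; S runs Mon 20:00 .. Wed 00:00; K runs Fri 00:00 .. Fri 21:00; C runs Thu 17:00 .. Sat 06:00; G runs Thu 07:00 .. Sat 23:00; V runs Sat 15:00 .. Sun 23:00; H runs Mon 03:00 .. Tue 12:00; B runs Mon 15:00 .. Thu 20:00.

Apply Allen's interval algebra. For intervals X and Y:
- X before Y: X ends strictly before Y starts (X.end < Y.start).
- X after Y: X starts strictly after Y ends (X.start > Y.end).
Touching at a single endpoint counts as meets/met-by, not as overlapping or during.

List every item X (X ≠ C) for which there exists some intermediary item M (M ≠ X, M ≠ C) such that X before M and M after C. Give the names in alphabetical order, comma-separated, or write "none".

Target C = [Thu 17:00, Sat 06:00].
Intermediaries M with M after C: V.
Via V — items with X before V: B, D, H, J, K, P, Q, R, S, W, Z.
Union: B, D, H, J, K, P, Q, R, S, W, Z.

B, D, H, J, K, P, Q, R, S, W, Z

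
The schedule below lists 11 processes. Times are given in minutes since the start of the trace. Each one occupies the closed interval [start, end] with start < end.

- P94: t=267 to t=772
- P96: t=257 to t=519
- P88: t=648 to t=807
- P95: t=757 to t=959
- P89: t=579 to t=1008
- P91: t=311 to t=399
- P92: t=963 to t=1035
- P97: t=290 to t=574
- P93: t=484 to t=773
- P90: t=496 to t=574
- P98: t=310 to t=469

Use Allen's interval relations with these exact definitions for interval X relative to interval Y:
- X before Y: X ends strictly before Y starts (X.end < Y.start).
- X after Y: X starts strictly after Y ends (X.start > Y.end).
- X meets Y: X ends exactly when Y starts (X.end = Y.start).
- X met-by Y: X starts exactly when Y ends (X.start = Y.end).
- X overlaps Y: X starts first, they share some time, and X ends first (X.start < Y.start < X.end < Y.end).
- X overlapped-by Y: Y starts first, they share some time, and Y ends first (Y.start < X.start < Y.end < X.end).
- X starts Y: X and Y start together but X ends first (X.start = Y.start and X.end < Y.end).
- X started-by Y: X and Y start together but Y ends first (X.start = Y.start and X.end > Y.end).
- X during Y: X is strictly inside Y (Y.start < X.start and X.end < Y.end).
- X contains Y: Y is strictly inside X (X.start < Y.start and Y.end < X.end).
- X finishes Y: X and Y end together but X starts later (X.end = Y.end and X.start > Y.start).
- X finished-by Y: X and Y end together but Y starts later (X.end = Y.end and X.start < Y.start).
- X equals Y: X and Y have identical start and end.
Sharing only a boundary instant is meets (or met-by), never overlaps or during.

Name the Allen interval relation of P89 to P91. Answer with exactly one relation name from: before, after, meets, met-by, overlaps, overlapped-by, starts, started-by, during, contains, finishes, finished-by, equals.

P89 = [t=579, t=1008]; P91 = [t=311, t=399].
Compare endpoints: P89.start > P91.start, P89.start > P91.end, P89.end > P91.start, P89.end > P91.end.
That pattern is 'after'.

after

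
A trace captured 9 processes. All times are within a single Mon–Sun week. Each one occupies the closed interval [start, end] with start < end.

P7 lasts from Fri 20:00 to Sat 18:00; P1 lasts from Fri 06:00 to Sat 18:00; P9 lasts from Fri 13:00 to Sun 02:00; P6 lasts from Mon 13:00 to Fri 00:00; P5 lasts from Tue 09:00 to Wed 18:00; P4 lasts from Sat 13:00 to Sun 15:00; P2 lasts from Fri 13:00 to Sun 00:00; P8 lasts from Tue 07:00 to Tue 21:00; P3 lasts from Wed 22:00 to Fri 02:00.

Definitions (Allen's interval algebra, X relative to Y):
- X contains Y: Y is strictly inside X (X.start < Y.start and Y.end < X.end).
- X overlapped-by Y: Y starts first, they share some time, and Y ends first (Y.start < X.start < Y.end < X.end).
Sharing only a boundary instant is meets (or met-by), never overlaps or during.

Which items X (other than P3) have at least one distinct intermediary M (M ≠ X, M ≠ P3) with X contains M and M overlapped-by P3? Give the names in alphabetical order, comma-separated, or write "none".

none

Target P3 = [Wed 22:00, Fri 02:00].
Intermediaries M with M overlapped-by P3: none.
Union: none.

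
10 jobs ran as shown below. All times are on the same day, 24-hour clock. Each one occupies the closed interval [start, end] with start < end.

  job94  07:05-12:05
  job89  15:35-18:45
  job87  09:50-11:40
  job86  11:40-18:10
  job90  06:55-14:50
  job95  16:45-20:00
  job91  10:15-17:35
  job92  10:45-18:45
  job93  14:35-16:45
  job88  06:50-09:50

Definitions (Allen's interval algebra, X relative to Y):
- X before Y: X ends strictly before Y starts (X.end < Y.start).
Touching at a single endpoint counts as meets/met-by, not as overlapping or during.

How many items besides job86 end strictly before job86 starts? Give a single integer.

1

Target job86 = [11:40, 18:10].
job87 [09:50, 11:40] → meets → no.
job88 [06:50, 09:50] → before → counts.
job89 [15:35, 18:45] → overlapped-by → no.
job90 [06:55, 14:50] → overlaps → no.
job91 [10:15, 17:35] → overlaps → no.
job92 [10:45, 18:45] → contains → no.
job93 [14:35, 16:45] → during → no.
job94 [07:05, 12:05] → overlaps → no.
job95 [16:45, 20:00] → overlapped-by → no.
Total: 1.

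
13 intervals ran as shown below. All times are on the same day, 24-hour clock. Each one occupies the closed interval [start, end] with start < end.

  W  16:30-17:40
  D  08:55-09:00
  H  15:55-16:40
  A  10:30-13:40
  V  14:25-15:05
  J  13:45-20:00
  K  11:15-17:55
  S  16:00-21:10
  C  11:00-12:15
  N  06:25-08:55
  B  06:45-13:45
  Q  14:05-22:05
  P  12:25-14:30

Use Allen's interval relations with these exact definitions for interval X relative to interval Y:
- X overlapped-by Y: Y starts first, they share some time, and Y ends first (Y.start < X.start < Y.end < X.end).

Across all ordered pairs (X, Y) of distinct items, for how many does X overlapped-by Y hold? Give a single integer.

Checking all 156 ordered pairs for relation 'overlapped-by'; matching pairs in alphabetical order:
(B, N): B overlapped-by N ✓
(J, K): J overlapped-by K ✓
(J, P): J overlapped-by P ✓
(K, A): K overlapped-by A ✓
(K, B): K overlapped-by B ✓
(K, C): K overlapped-by C ✓
(P, A): P overlapped-by A ✓
(P, B): P overlapped-by B ✓
(Q, J): Q overlapped-by J ✓
(Q, K): Q overlapped-by K ✓
(Q, P): Q overlapped-by P ✓
(S, H): S overlapped-by H ✓
(S, J): S overlapped-by J ✓
(S, K): S overlapped-by K ✓
(V, P): V overlapped-by P ✓
(W, H): W overlapped-by H ✓
Count: 16.

16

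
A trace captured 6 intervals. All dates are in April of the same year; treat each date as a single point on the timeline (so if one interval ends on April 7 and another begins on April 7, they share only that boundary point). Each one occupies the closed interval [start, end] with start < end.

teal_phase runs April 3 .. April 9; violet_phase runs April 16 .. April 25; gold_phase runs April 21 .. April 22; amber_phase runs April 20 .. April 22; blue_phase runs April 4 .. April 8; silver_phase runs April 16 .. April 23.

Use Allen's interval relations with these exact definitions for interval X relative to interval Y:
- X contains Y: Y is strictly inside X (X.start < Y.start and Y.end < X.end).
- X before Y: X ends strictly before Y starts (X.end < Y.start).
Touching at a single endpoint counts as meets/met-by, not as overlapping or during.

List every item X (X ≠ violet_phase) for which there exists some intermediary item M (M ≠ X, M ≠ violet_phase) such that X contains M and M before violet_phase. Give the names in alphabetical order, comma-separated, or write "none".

Target violet_phase = [April 16, April 25].
Intermediaries M with M before violet_phase: blue_phase, teal_phase.
Via blue_phase — items with X contains blue_phase: teal_phase.
Via teal_phase — items with X contains teal_phase: none.
Union: teal_phase.

teal_phase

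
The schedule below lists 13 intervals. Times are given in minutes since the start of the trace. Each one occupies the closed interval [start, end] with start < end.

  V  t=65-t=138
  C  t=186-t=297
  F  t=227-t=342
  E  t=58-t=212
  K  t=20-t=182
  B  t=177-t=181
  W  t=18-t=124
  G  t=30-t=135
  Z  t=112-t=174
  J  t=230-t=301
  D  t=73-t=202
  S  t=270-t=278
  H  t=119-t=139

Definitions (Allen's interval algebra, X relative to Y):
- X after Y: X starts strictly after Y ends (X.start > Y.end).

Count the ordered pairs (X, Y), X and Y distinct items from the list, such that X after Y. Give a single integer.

Checking all 156 ordered pairs for relation 'after'; matching pairs in alphabetical order:
(B, G): B after G ✓
(B, H): B after H ✓
(B, V): B after V ✓
(B, W): B after W ✓
(B, Z): B after Z ✓
(C, B): C after B ✓
(C, G): C after G ✓
(C, H): C after H ✓
(C, K): C after K ✓
(C, V): C after V ✓
(C, W): C after W ✓
(C, Z): C after Z ✓
(F, B): F after B ✓
(F, D): F after D ✓
(F, E): F after E ✓
(F, G): F after G ✓
(F, H): F after H ✓
(F, K): F after K ✓
(F, V): F after V ✓
(F, W): F after W ✓
(F, Z): F after Z ✓
(J, B): J after B ✓
(J, D): J after D ✓
(J, E): J after E ✓
... plus 15 further pairs not listed.
Count: 39.

39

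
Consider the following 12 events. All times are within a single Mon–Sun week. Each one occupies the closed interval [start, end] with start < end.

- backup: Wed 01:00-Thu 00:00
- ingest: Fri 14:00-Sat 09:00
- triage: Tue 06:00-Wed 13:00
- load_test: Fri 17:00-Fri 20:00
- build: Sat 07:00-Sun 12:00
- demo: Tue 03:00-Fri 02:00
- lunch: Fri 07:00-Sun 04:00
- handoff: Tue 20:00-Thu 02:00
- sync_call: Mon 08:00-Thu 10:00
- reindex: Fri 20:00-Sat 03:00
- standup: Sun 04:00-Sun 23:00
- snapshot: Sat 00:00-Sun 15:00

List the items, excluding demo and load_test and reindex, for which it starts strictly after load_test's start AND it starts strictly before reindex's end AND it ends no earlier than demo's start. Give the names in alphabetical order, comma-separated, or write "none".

Conditions: its start is strictly after load_test's start (X.start > Fri 17:00) AND its start is strictly before reindex's end (X.start < Sat 03:00) AND its end is no earlier than demo's start (X.end >= Tue 03:00).
backup: start Wed 01:00 > Fri 17:00? ✗; start Wed 01:00 < Sat 03:00? ✓; end Thu 00:00 >= Tue 03:00? ✓ → no.
build: start Sat 07:00 > Fri 17:00? ✓; start Sat 07:00 < Sat 03:00? ✗; end Sun 12:00 >= Tue 03:00? ✓ → no.
handoff: start Tue 20:00 > Fri 17:00? ✗; start Tue 20:00 < Sat 03:00? ✓; end Thu 02:00 >= Tue 03:00? ✓ → no.
ingest: start Fri 14:00 > Fri 17:00? ✗; start Fri 14:00 < Sat 03:00? ✓; end Sat 09:00 >= Tue 03:00? ✓ → no.
lunch: start Fri 07:00 > Fri 17:00? ✗; start Fri 07:00 < Sat 03:00? ✓; end Sun 04:00 >= Tue 03:00? ✓ → no.
snapshot: start Sat 00:00 > Fri 17:00? ✓; start Sat 00:00 < Sat 03:00? ✓; end Sun 15:00 >= Tue 03:00? ✓ → yes.
standup: start Sun 04:00 > Fri 17:00? ✓; start Sun 04:00 < Sat 03:00? ✗; end Sun 23:00 >= Tue 03:00? ✓ → no.
sync_call: start Mon 08:00 > Fri 17:00? ✗; start Mon 08:00 < Sat 03:00? ✓; end Thu 10:00 >= Tue 03:00? ✓ → no.
triage: start Tue 06:00 > Fri 17:00? ✗; start Tue 06:00 < Sat 03:00? ✓; end Wed 13:00 >= Tue 03:00? ✓ → no.
Result: snapshot.

snapshot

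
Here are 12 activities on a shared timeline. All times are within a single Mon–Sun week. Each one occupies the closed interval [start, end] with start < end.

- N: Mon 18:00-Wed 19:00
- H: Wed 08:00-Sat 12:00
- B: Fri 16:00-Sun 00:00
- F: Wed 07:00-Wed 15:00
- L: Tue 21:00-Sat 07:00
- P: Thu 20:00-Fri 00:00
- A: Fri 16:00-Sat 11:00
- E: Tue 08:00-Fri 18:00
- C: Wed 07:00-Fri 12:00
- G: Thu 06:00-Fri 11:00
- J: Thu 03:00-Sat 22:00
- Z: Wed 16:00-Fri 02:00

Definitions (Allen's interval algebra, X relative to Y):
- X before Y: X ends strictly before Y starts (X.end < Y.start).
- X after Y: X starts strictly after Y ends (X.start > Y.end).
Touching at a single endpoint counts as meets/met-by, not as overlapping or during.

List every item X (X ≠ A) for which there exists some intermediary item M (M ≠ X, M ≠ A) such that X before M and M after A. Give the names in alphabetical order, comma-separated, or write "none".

Target A = [Fri 16:00, Sat 11:00].
Intermediaries M with M after A: none.
Union: none.

none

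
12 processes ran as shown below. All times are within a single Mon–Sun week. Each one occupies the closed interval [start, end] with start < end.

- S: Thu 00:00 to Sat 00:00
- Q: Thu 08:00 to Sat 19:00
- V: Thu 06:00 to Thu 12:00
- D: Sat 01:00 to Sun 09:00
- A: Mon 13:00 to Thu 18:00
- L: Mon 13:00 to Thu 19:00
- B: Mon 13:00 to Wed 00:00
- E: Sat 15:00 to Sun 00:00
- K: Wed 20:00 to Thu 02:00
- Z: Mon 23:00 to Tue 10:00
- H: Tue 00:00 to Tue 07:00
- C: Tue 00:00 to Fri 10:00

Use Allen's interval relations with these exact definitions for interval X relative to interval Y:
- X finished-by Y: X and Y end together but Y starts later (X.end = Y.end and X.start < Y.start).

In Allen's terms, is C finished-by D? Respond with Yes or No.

No

C = [Tue 00:00, Fri 10:00], D = [Sat 01:00, Sun 09:00].
Actual relation of C to D: before.
Asked whether 'finished-by' holds → No.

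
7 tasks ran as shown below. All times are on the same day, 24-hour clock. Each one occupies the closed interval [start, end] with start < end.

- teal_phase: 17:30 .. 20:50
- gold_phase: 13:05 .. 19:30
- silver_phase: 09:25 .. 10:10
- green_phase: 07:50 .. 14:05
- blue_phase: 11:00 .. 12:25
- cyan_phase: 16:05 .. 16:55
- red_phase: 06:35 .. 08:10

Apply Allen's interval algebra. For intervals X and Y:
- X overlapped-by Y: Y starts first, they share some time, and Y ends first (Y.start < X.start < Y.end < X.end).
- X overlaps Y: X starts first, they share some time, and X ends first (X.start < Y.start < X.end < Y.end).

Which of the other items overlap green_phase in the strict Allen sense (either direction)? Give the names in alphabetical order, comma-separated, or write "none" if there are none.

gold_phase, red_phase

Target green_phase = [07:50, 14:05].
blue_phase [11:00, 12:25] → during → no.
cyan_phase [16:05, 16:55] → after → no.
gold_phase [13:05, 19:30] → overlapped-by → yes.
red_phase [06:35, 08:10] → overlaps → yes.
silver_phase [09:25, 10:10] → during → no.
teal_phase [17:30, 20:50] → after → no.
Result: gold_phase, red_phase.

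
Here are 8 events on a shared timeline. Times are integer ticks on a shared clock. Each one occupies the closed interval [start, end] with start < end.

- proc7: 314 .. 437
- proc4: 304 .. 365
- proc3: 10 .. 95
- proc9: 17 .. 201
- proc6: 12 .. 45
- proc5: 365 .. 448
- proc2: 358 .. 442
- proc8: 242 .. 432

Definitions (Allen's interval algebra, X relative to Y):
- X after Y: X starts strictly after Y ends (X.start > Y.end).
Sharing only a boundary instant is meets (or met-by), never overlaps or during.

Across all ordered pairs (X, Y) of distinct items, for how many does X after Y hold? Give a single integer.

15

Checking all 56 ordered pairs for relation 'after'; matching pairs in alphabetical order:
(proc2, proc3): proc2 after proc3 ✓
(proc2, proc6): proc2 after proc6 ✓
(proc2, proc9): proc2 after proc9 ✓
(proc4, proc3): proc4 after proc3 ✓
(proc4, proc6): proc4 after proc6 ✓
(proc4, proc9): proc4 after proc9 ✓
(proc5, proc3): proc5 after proc3 ✓
(proc5, proc6): proc5 after proc6 ✓
(proc5, proc9): proc5 after proc9 ✓
(proc7, proc3): proc7 after proc3 ✓
(proc7, proc6): proc7 after proc6 ✓
(proc7, proc9): proc7 after proc9 ✓
(proc8, proc3): proc8 after proc3 ✓
(proc8, proc6): proc8 after proc6 ✓
(proc8, proc9): proc8 after proc9 ✓
Count: 15.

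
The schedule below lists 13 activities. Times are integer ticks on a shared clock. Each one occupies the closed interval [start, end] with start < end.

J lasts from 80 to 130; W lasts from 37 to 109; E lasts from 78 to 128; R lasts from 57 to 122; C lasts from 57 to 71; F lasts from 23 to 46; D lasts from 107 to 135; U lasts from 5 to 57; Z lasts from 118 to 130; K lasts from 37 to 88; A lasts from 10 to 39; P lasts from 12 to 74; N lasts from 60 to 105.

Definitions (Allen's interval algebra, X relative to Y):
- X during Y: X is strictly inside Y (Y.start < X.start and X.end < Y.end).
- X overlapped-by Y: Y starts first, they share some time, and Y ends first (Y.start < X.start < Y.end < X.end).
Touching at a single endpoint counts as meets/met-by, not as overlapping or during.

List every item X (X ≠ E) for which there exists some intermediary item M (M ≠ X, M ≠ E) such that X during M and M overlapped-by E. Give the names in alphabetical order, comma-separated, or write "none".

Target E = [78, 128].
Intermediaries M with M overlapped-by E: D, J, Z.
Via D — items with X during D: Z.
Via J — items with X during J: none.
Via Z — items with X during Z: none.
Union: Z.

Z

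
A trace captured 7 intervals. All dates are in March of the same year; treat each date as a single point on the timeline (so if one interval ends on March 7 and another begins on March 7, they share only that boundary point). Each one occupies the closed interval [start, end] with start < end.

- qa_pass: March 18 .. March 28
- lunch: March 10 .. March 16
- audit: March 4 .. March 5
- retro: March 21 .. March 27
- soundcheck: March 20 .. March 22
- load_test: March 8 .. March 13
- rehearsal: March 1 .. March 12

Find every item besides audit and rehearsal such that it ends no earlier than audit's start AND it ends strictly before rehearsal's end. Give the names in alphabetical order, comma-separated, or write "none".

Conditions: its end is no earlier than audit's start (X.end >= March 4) AND its end is strictly before rehearsal's end (X.end < March 12).
load_test: end March 13 >= March 4? ✓; end March 13 < March 12? ✗ → no.
lunch: end March 16 >= March 4? ✓; end March 16 < March 12? ✗ → no.
qa_pass: end March 28 >= March 4? ✓; end March 28 < March 12? ✗ → no.
retro: end March 27 >= March 4? ✓; end March 27 < March 12? ✗ → no.
soundcheck: end March 22 >= March 4? ✓; end March 22 < March 12? ✗ → no.
Result: none.

none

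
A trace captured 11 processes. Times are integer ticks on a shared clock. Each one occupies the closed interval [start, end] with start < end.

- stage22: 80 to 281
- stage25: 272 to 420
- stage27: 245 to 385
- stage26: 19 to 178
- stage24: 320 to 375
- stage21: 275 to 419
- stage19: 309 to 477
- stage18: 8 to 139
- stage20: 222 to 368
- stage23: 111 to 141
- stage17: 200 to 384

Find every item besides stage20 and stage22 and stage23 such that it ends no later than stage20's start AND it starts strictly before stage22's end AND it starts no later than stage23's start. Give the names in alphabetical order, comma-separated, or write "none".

stage18, stage26

Conditions: its end is no later than stage20's start (X.end <= 222) AND its start is strictly before stage22's end (X.start < 281) AND its start is no later than stage23's start (X.start <= 111).
stage17: end 384 <= 222? ✗; start 200 < 281? ✓; start 200 <= 111? ✗ → no.
stage18: end 139 <= 222? ✓; start 8 < 281? ✓; start 8 <= 111? ✓ → yes.
stage19: end 477 <= 222? ✗; start 309 < 281? ✗; start 309 <= 111? ✗ → no.
stage21: end 419 <= 222? ✗; start 275 < 281? ✓; start 275 <= 111? ✗ → no.
stage24: end 375 <= 222? ✗; start 320 < 281? ✗; start 320 <= 111? ✗ → no.
stage25: end 420 <= 222? ✗; start 272 < 281? ✓; start 272 <= 111? ✗ → no.
stage26: end 178 <= 222? ✓; start 19 < 281? ✓; start 19 <= 111? ✓ → yes.
stage27: end 385 <= 222? ✗; start 245 < 281? ✓; start 245 <= 111? ✗ → no.
Result: stage18, stage26.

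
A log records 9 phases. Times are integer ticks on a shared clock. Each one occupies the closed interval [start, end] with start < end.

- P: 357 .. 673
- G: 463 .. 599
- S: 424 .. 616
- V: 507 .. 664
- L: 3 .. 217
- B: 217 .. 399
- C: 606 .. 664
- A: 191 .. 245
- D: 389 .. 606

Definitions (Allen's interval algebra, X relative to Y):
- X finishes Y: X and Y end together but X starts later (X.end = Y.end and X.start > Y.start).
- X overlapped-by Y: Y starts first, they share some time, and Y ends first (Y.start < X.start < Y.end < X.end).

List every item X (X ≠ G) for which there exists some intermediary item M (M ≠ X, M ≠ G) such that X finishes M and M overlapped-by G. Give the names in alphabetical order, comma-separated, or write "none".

Target G = [463, 599].
Intermediaries M with M overlapped-by G: V.
Via V — items with X finishes V: C.
Union: C.

C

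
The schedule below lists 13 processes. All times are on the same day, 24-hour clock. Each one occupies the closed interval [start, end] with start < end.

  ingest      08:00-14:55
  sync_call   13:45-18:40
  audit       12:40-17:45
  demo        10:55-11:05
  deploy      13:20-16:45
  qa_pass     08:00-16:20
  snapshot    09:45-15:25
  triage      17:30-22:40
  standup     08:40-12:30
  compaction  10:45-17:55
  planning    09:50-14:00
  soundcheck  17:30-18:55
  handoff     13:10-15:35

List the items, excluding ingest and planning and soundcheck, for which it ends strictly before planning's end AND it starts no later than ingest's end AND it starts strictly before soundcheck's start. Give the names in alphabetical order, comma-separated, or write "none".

Conditions: its end is strictly before planning's end (X.end < 14:00) AND its start is no later than ingest's end (X.start <= 14:55) AND its start is strictly before soundcheck's start (X.start < 17:30).
audit: end 17:45 < 14:00? ✗; start 12:40 <= 14:55? ✓; start 12:40 < 17:30? ✓ → no.
compaction: end 17:55 < 14:00? ✗; start 10:45 <= 14:55? ✓; start 10:45 < 17:30? ✓ → no.
demo: end 11:05 < 14:00? ✓; start 10:55 <= 14:55? ✓; start 10:55 < 17:30? ✓ → yes.
deploy: end 16:45 < 14:00? ✗; start 13:20 <= 14:55? ✓; start 13:20 < 17:30? ✓ → no.
handoff: end 15:35 < 14:00? ✗; start 13:10 <= 14:55? ✓; start 13:10 < 17:30? ✓ → no.
qa_pass: end 16:20 < 14:00? ✗; start 08:00 <= 14:55? ✓; start 08:00 < 17:30? ✓ → no.
snapshot: end 15:25 < 14:00? ✗; start 09:45 <= 14:55? ✓; start 09:45 < 17:30? ✓ → no.
standup: end 12:30 < 14:00? ✓; start 08:40 <= 14:55? ✓; start 08:40 < 17:30? ✓ → yes.
sync_call: end 18:40 < 14:00? ✗; start 13:45 <= 14:55? ✓; start 13:45 < 17:30? ✓ → no.
triage: end 22:40 < 14:00? ✗; start 17:30 <= 14:55? ✗; start 17:30 < 17:30? ✗ → no.
Result: demo, standup.

demo, standup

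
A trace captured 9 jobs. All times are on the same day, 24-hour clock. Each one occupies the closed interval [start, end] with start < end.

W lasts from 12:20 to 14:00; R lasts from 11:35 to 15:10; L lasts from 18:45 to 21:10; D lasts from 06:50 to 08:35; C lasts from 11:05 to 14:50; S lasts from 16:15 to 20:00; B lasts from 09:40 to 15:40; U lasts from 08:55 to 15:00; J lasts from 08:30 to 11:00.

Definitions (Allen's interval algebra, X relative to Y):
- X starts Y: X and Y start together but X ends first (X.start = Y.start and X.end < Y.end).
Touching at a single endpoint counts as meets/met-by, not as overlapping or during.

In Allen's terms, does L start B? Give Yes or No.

L = [18:45, 21:10], B = [09:40, 15:40].
Actual relation of L to B: after.
Asked whether 'starts' holds → No.

No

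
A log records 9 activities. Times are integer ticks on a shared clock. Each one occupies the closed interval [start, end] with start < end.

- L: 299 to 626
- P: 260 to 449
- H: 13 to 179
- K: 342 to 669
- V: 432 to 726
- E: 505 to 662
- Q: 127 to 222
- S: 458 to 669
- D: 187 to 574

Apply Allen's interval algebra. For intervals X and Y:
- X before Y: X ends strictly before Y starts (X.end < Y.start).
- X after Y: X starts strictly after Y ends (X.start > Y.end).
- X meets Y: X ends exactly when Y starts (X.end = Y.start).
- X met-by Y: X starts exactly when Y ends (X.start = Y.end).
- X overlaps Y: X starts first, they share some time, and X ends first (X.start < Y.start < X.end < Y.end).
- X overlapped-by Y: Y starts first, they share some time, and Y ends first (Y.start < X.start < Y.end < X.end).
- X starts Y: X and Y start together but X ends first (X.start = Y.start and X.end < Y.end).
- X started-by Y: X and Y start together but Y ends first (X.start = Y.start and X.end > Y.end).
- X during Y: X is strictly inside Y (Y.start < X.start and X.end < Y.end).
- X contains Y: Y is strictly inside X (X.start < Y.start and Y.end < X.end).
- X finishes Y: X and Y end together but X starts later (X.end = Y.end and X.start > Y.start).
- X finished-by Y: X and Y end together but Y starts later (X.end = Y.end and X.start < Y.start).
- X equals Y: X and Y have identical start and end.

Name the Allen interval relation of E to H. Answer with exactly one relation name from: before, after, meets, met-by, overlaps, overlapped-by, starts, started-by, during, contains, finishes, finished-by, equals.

after

E = [505, 662]; H = [13, 179].
Compare endpoints: E.start > H.start, E.start > H.end, E.end > H.start, E.end > H.end.
That pattern is 'after'.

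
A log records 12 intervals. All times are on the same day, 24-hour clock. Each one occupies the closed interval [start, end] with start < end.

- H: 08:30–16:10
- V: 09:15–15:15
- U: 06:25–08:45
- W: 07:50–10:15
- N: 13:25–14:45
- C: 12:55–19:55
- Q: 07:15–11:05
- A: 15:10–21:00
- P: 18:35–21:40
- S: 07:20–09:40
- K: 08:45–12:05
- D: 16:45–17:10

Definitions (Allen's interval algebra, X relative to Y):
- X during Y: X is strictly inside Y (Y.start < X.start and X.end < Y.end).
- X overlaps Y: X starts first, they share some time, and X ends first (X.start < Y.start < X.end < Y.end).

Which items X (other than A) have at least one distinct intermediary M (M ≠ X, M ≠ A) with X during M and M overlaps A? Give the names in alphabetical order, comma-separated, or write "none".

D, K, N, V

Target A = [15:10, 21:00].
Intermediaries M with M overlaps A: C, H, V.
Via C — items with X during C: D, N.
Via H — items with X during H: K, N, V.
Via V — items with X during V: N.
Union: D, K, N, V.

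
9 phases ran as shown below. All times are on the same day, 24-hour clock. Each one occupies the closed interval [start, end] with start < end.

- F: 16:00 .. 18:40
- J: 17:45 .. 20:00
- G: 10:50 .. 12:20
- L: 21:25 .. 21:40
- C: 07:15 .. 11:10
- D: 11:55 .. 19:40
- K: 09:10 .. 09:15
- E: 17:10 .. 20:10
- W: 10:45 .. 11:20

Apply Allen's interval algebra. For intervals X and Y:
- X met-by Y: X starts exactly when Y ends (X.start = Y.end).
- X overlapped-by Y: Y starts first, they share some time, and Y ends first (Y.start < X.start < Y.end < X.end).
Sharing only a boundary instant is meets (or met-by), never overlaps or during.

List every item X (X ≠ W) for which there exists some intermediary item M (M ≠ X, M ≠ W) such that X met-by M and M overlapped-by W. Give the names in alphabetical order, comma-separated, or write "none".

none

Target W = [10:45, 11:20].
Intermediaries M with M overlapped-by W: G.
Via G — items with X met-by G: none.
Union: none.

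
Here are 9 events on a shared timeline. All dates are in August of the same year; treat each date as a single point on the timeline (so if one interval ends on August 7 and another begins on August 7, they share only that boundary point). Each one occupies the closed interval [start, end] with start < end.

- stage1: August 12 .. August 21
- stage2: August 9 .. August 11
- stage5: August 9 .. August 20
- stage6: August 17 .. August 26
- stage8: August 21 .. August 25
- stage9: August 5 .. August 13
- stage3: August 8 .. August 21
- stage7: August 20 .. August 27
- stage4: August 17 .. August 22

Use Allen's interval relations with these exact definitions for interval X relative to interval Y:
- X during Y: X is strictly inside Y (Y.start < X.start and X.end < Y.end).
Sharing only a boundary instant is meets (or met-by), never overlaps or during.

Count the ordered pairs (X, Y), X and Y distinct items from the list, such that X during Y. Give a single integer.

Checking all 72 ordered pairs for relation 'during'; matching pairs in alphabetical order:
(stage2, stage3): stage2 during stage3 ✓
(stage2, stage9): stage2 during stage9 ✓
(stage5, stage3): stage5 during stage3 ✓
(stage8, stage6): stage8 during stage6 ✓
(stage8, stage7): stage8 during stage7 ✓
Count: 5.

5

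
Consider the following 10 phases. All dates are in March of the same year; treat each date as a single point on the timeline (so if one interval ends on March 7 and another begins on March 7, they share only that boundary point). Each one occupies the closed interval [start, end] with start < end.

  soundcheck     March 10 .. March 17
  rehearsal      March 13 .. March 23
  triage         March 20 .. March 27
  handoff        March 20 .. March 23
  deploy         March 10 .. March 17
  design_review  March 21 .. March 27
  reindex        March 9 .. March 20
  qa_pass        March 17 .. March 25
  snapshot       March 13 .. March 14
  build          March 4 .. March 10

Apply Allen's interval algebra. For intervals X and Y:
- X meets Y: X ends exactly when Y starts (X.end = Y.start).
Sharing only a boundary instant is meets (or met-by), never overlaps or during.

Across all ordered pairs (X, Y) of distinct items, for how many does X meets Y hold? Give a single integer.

Checking all 90 ordered pairs for relation 'meets'; matching pairs in alphabetical order:
(build, deploy): build meets deploy ✓
(build, soundcheck): build meets soundcheck ✓
(deploy, qa_pass): deploy meets qa_pass ✓
(reindex, handoff): reindex meets handoff ✓
(reindex, triage): reindex meets triage ✓
(soundcheck, qa_pass): soundcheck meets qa_pass ✓
Count: 6.

6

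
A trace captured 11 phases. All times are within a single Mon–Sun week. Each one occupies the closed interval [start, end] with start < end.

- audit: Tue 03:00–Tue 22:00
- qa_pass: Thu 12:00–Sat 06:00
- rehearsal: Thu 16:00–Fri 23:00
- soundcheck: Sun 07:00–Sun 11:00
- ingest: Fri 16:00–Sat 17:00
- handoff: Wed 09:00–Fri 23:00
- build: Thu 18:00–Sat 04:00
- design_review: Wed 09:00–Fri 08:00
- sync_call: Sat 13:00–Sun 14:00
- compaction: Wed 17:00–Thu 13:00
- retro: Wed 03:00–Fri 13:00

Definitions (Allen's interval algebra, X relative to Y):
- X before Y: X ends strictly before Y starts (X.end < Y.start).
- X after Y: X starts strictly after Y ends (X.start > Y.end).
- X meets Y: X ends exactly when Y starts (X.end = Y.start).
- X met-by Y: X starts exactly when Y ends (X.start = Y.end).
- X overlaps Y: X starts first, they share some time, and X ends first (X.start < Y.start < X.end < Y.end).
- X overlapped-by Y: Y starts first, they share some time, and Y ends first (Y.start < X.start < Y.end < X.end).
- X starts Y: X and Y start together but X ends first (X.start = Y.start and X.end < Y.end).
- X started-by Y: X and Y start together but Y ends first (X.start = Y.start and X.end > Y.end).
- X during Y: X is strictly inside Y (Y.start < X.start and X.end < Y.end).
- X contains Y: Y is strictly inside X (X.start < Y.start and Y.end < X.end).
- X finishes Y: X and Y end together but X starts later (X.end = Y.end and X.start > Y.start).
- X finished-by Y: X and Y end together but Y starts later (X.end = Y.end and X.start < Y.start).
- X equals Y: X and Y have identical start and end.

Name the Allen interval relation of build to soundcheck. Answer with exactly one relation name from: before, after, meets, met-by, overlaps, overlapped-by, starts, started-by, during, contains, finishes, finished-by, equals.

build = [Thu 18:00, Sat 04:00]; soundcheck = [Sun 07:00, Sun 11:00].
Compare endpoints: build.start < soundcheck.start, build.start < soundcheck.end, build.end < soundcheck.start, build.end < soundcheck.end.
That pattern is 'before'.

before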